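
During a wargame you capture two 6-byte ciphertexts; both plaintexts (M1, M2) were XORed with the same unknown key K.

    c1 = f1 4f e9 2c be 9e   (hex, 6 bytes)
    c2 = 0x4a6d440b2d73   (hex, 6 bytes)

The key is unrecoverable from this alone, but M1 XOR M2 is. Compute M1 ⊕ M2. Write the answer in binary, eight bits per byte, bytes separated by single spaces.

10111011 00100010 10101101 00100111 10010011 11101101

c1 ⊕ c2 = (M1 ⊕ K) ⊕ (M2 ⊕ K) = M1 ⊕ M2 — the shared key cancels under XOR.
f1 xor 4a = bb
4f xor 6d = 22
e9 xor 44 = ad
2c xor 0b = 27
be xor 2d = 93
9e xor 73 = ed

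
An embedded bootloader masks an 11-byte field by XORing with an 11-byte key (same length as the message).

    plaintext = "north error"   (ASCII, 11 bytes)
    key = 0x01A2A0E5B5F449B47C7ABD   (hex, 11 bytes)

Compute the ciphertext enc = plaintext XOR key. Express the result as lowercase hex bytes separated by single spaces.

XOR is its own inverse, so applying the key byte-wise gives the result directly.
01101110 xor 00000001 = 01101111
01101111 xor 10100010 = 11001101
01110010 xor 10100000 = 11010010
01110100 xor 11100101 = 10010001
01101000 xor 10110101 = 11011101
00100000 xor 11110100 = 11010100
01100101 xor 01001001 = 00101100
01110010 xor 10110100 = 11000110
01110010 xor 01111100 = 00001110
01101111 xor 01111010 = 00010101
01110010 xor 10111101 = 11001111

6f cd d2 91 dd d4 2c c6 0e 15 cf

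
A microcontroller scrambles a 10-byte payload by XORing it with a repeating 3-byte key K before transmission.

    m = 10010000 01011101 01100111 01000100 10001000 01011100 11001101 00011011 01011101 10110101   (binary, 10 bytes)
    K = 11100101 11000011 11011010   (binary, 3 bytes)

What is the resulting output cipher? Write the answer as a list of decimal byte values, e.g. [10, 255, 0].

[117, 158, 189, 161, 75, 134, 40, 216, 135, 80]

The 3-byte key repeats, so the effective keystream is e5 c3 da e5 c3 da e5 c3 da e5.
byte 0: 90 xor e5 = 75
byte 1: 5d xor c3 = 9e
byte 2: 67 xor da = bd
byte 3: 44 xor e5 = a1
byte 4: 88 xor c3 = 4b
byte 5: 5c xor da = 86
byte 6: cd xor e5 = 28
byte 7: 1b xor c3 = d8
byte 8: 5d xor da = 87
byte 9: b5 xor e5 = 50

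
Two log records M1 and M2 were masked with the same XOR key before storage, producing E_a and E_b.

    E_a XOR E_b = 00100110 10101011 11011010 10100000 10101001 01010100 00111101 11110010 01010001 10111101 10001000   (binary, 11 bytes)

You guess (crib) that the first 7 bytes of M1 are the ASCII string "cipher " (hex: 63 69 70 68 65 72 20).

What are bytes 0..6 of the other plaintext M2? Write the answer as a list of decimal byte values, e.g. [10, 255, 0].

[69, 194, 170, 200, 204, 38, 29]

Since E_a ⊕ E_b = M1 ⊕ M2, XORing with the guessed M1 bytes yields the corresponding M2 bytes: M2 = (E_a ⊕ E_b) ⊕ M1.
byte 0: 26 ⊕ 63 = 45
byte 1: ab ⊕ 69 = c2
byte 2: da ⊕ 70 = aa
byte 3: a0 ⊕ 68 = c8
byte 4: a9 ⊕ 65 = cc
byte 5: 54 ⊕ 72 = 26
byte 6: 3d ⊕ 20 = 1d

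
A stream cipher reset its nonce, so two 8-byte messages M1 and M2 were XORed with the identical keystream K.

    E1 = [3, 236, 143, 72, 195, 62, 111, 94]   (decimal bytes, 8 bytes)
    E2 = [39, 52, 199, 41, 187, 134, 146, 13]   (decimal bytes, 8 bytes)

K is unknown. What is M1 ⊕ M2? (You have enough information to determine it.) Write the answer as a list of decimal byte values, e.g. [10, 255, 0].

[36, 216, 72, 97, 120, 184, 253, 83]

E1 ⊕ E2 = (M1 ⊕ K) ⊕ (M2 ⊕ K) = M1 ⊕ M2 — the shared key cancels under XOR.
03 xor 27 = 24
ec xor 34 = d8
8f xor c7 = 48
48 xor 29 = 61
c3 xor bb = 78
3e xor 86 = b8
6f xor 92 = fd
5e xor 0d = 53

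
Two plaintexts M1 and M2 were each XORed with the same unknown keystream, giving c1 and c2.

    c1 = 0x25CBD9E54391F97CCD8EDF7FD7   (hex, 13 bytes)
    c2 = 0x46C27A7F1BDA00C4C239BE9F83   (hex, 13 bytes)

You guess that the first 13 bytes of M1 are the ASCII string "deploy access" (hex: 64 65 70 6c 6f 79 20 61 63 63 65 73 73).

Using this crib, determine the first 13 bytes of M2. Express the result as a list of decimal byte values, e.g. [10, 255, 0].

[7, 108, 211, 246, 55, 50, 217, 217, 108, 212, 4, 147, 39]

First, c1 ⊕ c2 = (M1 ⊕ K) ⊕ (M2 ⊕ K) = M1 ⊕ M2, so the key drops out. Then M2 = (M1 ⊕ M2) ⊕ M1 over the first 13 bytes.
byte 0: (25 ⊕ 46) ⊕ 64 = 63 ⊕ 64 = 07
byte 1: (cb ⊕ c2) ⊕ 65 = 09 ⊕ 65 = 6c
byte 2: (d9 ⊕ 7a) ⊕ 70 = a3 ⊕ 70 = d3
byte 3: (e5 ⊕ 7f) ⊕ 6c = 9a ⊕ 6c = f6
byte 4: (43 ⊕ 1b) ⊕ 6f = 58 ⊕ 6f = 37
byte 5: (91 ⊕ da) ⊕ 79 = 4b ⊕ 79 = 32
byte 6: (f9 ⊕ 00) ⊕ 20 = f9 ⊕ 20 = d9
byte 7: (7c ⊕ c4) ⊕ 61 = b8 ⊕ 61 = d9
byte 8: (cd ⊕ c2) ⊕ 63 = 0f ⊕ 63 = 6c
byte 9: (8e ⊕ 39) ⊕ 63 = b7 ⊕ 63 = d4
byte 10: (df ⊕ be) ⊕ 65 = 61 ⊕ 65 = 04
byte 11: (7f ⊕ 9f) ⊕ 73 = e0 ⊕ 73 = 93
byte 12: (d7 ⊕ 83) ⊕ 73 = 54 ⊕ 73 = 27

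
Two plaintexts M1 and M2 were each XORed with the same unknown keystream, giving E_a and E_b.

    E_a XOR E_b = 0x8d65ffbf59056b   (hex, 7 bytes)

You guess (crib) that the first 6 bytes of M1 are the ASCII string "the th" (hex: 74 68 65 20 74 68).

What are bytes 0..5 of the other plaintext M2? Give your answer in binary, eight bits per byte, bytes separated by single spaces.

11111001 00001101 10011010 10011111 00101101 01101101

Since E_a ⊕ E_b = M1 ⊕ M2, XORing with the guessed M1 bytes yields the corresponding M2 bytes: M2 = (E_a ⊕ E_b) ⊕ M1.
8d XOR 74 = f9
65 XOR 68 = 0d
ff XOR 65 = 9a
bf XOR 20 = 9f
59 XOR 74 = 2d
05 XOR 68 = 6d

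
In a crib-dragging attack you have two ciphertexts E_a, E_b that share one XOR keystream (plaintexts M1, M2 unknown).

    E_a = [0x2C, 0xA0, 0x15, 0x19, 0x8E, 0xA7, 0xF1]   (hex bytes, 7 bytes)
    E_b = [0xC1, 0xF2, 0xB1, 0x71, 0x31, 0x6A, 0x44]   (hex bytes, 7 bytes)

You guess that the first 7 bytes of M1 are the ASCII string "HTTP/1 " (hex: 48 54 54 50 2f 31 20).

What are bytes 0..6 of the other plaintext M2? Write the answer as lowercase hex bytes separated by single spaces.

a5 06 f0 38 90 fc 95

First, E_a ⊕ E_b = (M1 ⊕ K) ⊕ (M2 ⊕ K) = M1 ⊕ M2, so the key drops out. Then M2 = (M1 ⊕ M2) ⊕ M1 over the first 7 bytes.
byte 0: (2c ^ c1) ^ 48 = ed ^ 48 = a5
byte 1: (a0 ^ f2) ^ 54 = 52 ^ 54 = 06
byte 2: (15 ^ b1) ^ 54 = a4 ^ 54 = f0
byte 3: (19 ^ 71) ^ 50 = 68 ^ 50 = 38
byte 4: (8e ^ 31) ^ 2f = bf ^ 2f = 90
byte 5: (a7 ^ 6a) ^ 31 = cd ^ 31 = fc
byte 6: (f1 ^ 44) ^ 20 = b5 ^ 20 = 95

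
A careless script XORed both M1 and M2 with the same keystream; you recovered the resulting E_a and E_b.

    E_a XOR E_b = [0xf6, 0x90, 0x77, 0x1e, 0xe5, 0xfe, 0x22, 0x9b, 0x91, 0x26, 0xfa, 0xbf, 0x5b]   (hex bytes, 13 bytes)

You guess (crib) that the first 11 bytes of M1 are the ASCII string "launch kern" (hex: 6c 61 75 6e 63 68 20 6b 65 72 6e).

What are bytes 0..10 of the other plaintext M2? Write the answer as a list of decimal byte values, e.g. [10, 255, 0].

Since E_a ⊕ E_b = M1 ⊕ M2, XORing with the guessed M1 bytes yields the corresponding M2 bytes: M2 = (E_a ⊕ E_b) ⊕ M1.
byte 0: f6 xor 6c = 9a
byte 1: 90 xor 61 = f1
byte 2: 77 xor 75 = 02
byte 3: 1e xor 6e = 70
byte 4: e5 xor 63 = 86
byte 5: fe xor 68 = 96
byte 6: 22 xor 20 = 02
byte 7: 9b xor 6b = f0
byte 8: 91 xor 65 = f4
byte 9: 26 xor 72 = 54
byte 10: fa xor 6e = 94

[154, 241, 2, 112, 134, 150, 2, 240, 244, 84, 148]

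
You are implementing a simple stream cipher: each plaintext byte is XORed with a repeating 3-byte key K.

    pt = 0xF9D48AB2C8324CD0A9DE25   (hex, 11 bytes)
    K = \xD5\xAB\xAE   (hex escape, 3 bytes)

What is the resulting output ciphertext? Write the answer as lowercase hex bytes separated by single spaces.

The 3-byte key repeats, so the effective keystream is d5 ab ae d5 ab ae d5 ab ae d5 ab.
byte 0: 11111001 xor 11010101 = 00101100
byte 1: 11010100 xor 10101011 = 01111111
byte 2: 10001010 xor 10101110 = 00100100
byte 3: 10110010 xor 11010101 = 01100111
byte 4: 11001000 xor 10101011 = 01100011
byte 5: 00110010 xor 10101110 = 10011100
byte 6: 01001100 xor 11010101 = 10011001
byte 7: 11010000 xor 10101011 = 01111011
byte 8: 10101001 xor 10101110 = 00000111
byte 9: 11011110 xor 11010101 = 00001011
byte 10: 00100101 xor 10101011 = 10001110

2c 7f 24 67 63 9c 99 7b 07 0b 8e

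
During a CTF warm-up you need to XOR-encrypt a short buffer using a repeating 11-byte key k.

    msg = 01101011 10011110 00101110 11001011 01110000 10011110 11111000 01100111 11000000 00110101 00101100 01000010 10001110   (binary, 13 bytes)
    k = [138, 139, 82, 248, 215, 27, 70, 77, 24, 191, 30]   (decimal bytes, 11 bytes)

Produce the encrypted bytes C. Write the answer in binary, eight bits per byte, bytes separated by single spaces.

The 11-byte key repeats, so the effective keystream is 8a 8b 52 f8 d7 1b 46 4d 18 bf 1e 8a 8b.
byte 0: 01101011 XOR 10001010 = 11100001
byte 1: 10011110 XOR 10001011 = 00010101
byte 2: 00101110 XOR 01010010 = 01111100
byte 3: 11001011 XOR 11111000 = 00110011
byte 4: 01110000 XOR 11010111 = 10100111
byte 5: 10011110 XOR 00011011 = 10000101
byte 6: 11111000 XOR 01000110 = 10111110
byte 7: 01100111 XOR 01001101 = 00101010
byte 8: 11000000 XOR 00011000 = 11011000
byte 9: 00110101 XOR 10111111 = 10001010
byte 10: 00101100 XOR 00011110 = 00110010
byte 11: 01000010 XOR 10001010 = 11001000
byte 12: 10001110 XOR 10001011 = 00000101

11100001 00010101 01111100 00110011 10100111 10000101 10111110 00101010 11011000 10001010 00110010 11001000 00000101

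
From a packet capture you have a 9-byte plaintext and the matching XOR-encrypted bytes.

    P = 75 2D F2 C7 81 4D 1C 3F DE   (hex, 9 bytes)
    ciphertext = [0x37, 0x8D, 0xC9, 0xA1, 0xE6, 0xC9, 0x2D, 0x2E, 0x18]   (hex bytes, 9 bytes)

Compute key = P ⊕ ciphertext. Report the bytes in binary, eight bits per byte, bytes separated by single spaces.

01000010 10100000 00111011 01100110 01100111 10000100 00110001 00010001 11000110

Since ciphertext = P ⊕ key, XORing both sides with P gives key = P ⊕ ciphertext.
01110101 ^ 00110111 = 01000010
00101101 ^ 10001101 = 10100000
11110010 ^ 11001001 = 00111011
11000111 ^ 10100001 = 01100110
10000001 ^ 11100110 = 01100111
01001101 ^ 11001001 = 10000100
00011100 ^ 00101101 = 00110001
00111111 ^ 00101110 = 00010001
11011110 ^ 00011000 = 11000110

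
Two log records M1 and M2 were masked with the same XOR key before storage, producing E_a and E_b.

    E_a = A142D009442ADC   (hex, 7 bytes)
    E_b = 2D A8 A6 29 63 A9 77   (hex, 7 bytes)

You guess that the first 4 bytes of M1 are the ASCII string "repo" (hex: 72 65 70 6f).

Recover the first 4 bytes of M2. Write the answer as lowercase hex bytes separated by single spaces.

fe 8f 06 4f

First, E_a ⊕ E_b = (M1 ⊕ K) ⊕ (M2 ⊕ K) = M1 ⊕ M2, so the key drops out. Then M2 = (M1 ⊕ M2) ⊕ M1 over the first 4 bytes.
byte 0: (a1 XOR 2d) XOR 72 = 8c XOR 72 = fe
byte 1: (42 XOR a8) XOR 65 = ea XOR 65 = 8f
byte 2: (d0 XOR a6) XOR 70 = 76 XOR 70 = 06
byte 3: (09 XOR 29) XOR 6f = 20 XOR 6f = 4f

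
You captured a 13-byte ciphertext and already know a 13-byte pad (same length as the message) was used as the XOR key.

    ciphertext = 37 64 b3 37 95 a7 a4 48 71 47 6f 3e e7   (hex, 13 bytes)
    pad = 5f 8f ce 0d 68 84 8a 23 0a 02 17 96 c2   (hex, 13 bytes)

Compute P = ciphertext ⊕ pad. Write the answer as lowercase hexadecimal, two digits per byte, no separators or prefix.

byte 0: 00110111 ^ 01011111 = 01101000
byte 1: 01100100 ^ 10001111 = 11101011
byte 2: 10110011 ^ 11001110 = 01111101
byte 3: 00110111 ^ 00001101 = 00111010
byte 4: 10010101 ^ 01101000 = 11111101
byte 5: 10100111 ^ 10000100 = 00100011
byte 6: 10100100 ^ 10001010 = 00101110
byte 7: 01001000 ^ 00100011 = 01101011
byte 8: 01110001 ^ 00001010 = 01111011
byte 9: 01000111 ^ 00000010 = 01000101
byte 10: 01101111 ^ 00010111 = 01111000
byte 11: 00111110 ^ 10010110 = 10101000
byte 12: 11100111 ^ 11000010 = 00100101

68eb7d3afd232e6b7b4578a825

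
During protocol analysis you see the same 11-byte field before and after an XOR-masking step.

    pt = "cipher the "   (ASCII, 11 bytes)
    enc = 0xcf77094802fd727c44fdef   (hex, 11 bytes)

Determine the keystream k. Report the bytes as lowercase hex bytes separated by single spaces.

Since enc = pt ⊕ k, XORing both sides with pt gives k = pt ⊕ enc.
01100011 ⊕ 11001111 = 10101100
01101001 ⊕ 01110111 = 00011110
01110000 ⊕ 00001001 = 01111001
01101000 ⊕ 01001000 = 00100000
01100101 ⊕ 00000010 = 01100111
01110010 ⊕ 11111101 = 10001111
00100000 ⊕ 01110010 = 01010010
01110100 ⊕ 01111100 = 00001000
01101000 ⊕ 01000100 = 00101100
01100101 ⊕ 11111101 = 10011000
00100000 ⊕ 11101111 = 11001111

ac 1e 79 20 67 8f 52 08 2c 98 cf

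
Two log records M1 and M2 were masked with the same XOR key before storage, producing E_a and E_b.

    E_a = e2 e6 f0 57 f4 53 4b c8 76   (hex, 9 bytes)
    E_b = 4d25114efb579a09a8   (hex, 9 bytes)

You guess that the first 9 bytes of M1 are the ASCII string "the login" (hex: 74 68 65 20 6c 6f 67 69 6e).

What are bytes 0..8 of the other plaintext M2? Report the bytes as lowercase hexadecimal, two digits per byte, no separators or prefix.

dbab8439636bb6a8b0

First, E_a ⊕ E_b = (M1 ⊕ K) ⊕ (M2 ⊕ K) = M1 ⊕ M2, so the key drops out. Then M2 = (M1 ⊕ M2) ⊕ M1 over the first 9 bytes.
byte 0: (e2 ⊕ 4d) ⊕ 74 = af ⊕ 74 = db
byte 1: (e6 ⊕ 25) ⊕ 68 = c3 ⊕ 68 = ab
byte 2: (f0 ⊕ 11) ⊕ 65 = e1 ⊕ 65 = 84
byte 3: (57 ⊕ 4e) ⊕ 20 = 19 ⊕ 20 = 39
byte 4: (f4 ⊕ fb) ⊕ 6c = 0f ⊕ 6c = 63
byte 5: (53 ⊕ 57) ⊕ 6f = 04 ⊕ 6f = 6b
byte 6: (4b ⊕ 9a) ⊕ 67 = d1 ⊕ 67 = b6
byte 7: (c8 ⊕ 09) ⊕ 69 = c1 ⊕ 69 = a8
byte 8: (76 ⊕ a8) ⊕ 6e = de ⊕ 6e = b0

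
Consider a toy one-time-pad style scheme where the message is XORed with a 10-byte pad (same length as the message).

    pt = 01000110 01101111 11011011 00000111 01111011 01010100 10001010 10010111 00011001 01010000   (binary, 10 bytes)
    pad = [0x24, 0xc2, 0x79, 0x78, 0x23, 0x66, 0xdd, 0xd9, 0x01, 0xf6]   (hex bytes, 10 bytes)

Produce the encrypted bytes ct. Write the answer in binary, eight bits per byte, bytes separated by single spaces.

46 ⊕ 24 = 62
6f ⊕ c2 = ad
db ⊕ 79 = a2
07 ⊕ 78 = 7f
7b ⊕ 23 = 58
54 ⊕ 66 = 32
8a ⊕ dd = 57
97 ⊕ d9 = 4e
19 ⊕ 01 = 18
50 ⊕ f6 = a6

01100010 10101101 10100010 01111111 01011000 00110010 01010111 01001110 00011000 10100110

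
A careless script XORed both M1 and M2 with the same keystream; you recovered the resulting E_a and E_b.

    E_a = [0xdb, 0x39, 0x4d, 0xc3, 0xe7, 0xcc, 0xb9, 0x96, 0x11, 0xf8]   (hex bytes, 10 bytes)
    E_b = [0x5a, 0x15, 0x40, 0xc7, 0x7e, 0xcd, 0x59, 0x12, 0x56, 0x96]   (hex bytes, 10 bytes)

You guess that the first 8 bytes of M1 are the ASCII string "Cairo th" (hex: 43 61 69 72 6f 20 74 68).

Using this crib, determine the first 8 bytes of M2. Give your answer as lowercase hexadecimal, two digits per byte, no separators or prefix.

c24d6476f62194ec

First, E_a ⊕ E_b = (M1 ⊕ K) ⊕ (M2 ⊕ K) = M1 ⊕ M2, so the key drops out. Then M2 = (M1 ⊕ M2) ⊕ M1 over the first 8 bytes.
byte 0: (db XOR 5a) XOR 43 = 81 XOR 43 = c2
byte 1: (39 XOR 15) XOR 61 = 2c XOR 61 = 4d
byte 2: (4d XOR 40) XOR 69 = 0d XOR 69 = 64
byte 3: (c3 XOR c7) XOR 72 = 04 XOR 72 = 76
byte 4: (e7 XOR 7e) XOR 6f = 99 XOR 6f = f6
byte 5: (cc XOR cd) XOR 20 = 01 XOR 20 = 21
byte 6: (b9 XOR 59) XOR 74 = e0 XOR 74 = 94
byte 7: (96 XOR 12) XOR 68 = 84 XOR 68 = ec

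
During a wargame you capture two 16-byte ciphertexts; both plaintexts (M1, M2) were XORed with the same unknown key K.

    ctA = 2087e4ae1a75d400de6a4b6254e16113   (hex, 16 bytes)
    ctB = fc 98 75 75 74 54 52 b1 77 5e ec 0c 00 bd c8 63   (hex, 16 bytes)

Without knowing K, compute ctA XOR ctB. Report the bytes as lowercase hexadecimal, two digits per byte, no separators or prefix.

dc1f91db6e2186b1a934a76e545ca970

ctA ⊕ ctB = (M1 ⊕ K) ⊕ (M2 ⊕ K) = M1 ⊕ M2 — the shared key cancels under XOR.
20 ^ fc = dc
87 ^ 98 = 1f
e4 ^ 75 = 91
ae ^ 75 = db
1a ^ 74 = 6e
75 ^ 54 = 21
d4 ^ 52 = 86
00 ^ b1 = b1
de ^ 77 = a9
6a ^ 5e = 34
4b ^ ec = a7
62 ^ 0c = 6e
54 ^ 00 = 54
e1 ^ bd = 5c
61 ^ c8 = a9
13 ^ 63 = 70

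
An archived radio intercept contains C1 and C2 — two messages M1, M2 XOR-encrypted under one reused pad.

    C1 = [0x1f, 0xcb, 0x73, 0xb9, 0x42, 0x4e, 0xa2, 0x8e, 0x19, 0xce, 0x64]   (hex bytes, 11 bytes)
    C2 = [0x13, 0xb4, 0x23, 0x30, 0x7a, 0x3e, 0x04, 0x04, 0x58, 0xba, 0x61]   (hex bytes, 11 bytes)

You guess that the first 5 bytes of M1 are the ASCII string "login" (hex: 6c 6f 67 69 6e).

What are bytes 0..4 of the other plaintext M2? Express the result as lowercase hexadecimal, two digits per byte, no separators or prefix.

First, C1 ⊕ C2 = (M1 ⊕ K) ⊕ (M2 ⊕ K) = M1 ⊕ M2, so the key drops out. Then M2 = (M1 ⊕ M2) ⊕ M1 over the first 5 bytes.
byte 0: (1f XOR 13) XOR 6c = 0c XOR 6c = 60
byte 1: (cb XOR b4) XOR 6f = 7f XOR 6f = 10
byte 2: (73 XOR 23) XOR 67 = 50 XOR 67 = 37
byte 3: (b9 XOR 30) XOR 69 = 89 XOR 69 = e0
byte 4: (42 XOR 7a) XOR 6e = 38 XOR 6e = 56

601037e056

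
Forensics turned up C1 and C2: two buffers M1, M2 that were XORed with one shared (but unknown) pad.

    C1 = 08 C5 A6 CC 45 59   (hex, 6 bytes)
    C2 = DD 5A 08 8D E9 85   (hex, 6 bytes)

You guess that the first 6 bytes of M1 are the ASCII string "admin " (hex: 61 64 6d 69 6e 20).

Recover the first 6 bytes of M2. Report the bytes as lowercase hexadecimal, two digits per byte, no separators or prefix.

b4fbc328c2fc

First, C1 ⊕ C2 = (M1 ⊕ K) ⊕ (M2 ⊕ K) = M1 ⊕ M2, so the key drops out. Then M2 = (M1 ⊕ M2) ⊕ M1 over the first 6 bytes.
byte 0: (08 ^ dd) ^ 61 = d5 ^ 61 = b4
byte 1: (c5 ^ 5a) ^ 64 = 9f ^ 64 = fb
byte 2: (a6 ^ 08) ^ 6d = ae ^ 6d = c3
byte 3: (cc ^ 8d) ^ 69 = 41 ^ 69 = 28
byte 4: (45 ^ e9) ^ 6e = ac ^ 6e = c2
byte 5: (59 ^ 85) ^ 20 = dc ^ 20 = fc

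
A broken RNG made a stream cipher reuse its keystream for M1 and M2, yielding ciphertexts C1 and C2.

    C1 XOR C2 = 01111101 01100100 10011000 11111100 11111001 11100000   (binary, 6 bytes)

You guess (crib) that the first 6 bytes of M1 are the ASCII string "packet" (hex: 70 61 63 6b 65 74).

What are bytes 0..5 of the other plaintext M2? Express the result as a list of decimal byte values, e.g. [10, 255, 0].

[13, 5, 251, 151, 156, 148]

Since C1 ⊕ C2 = M1 ⊕ M2, XORing with the guessed M1 bytes yields the corresponding M2 bytes: M2 = (C1 ⊕ C2) ⊕ M1.
01111101 XOR 01110000 = 00001101
01100100 XOR 01100001 = 00000101
10011000 XOR 01100011 = 11111011
11111100 XOR 01101011 = 10010111
11111001 XOR 01100101 = 10011100
11100000 XOR 01110100 = 10010100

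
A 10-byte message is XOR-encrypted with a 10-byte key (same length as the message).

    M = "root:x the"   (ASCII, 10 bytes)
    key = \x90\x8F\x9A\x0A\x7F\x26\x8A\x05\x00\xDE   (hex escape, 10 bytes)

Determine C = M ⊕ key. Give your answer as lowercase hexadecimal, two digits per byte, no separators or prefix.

byte 0: 72 xor 90 = e2
byte 1: 6f xor 8f = e0
byte 2: 6f xor 9a = f5
byte 3: 74 xor 0a = 7e
byte 4: 3a xor 7f = 45
byte 5: 78 xor 26 = 5e
byte 6: 20 xor 8a = aa
byte 7: 74 xor 05 = 71
byte 8: 68 xor 00 = 68
byte 9: 65 xor de = bb

e2e0f57e455eaa7168bb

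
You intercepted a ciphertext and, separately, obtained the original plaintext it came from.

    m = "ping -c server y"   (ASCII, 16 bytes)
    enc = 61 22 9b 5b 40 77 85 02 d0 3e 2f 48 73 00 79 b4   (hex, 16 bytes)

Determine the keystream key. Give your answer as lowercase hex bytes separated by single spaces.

Since enc = m ⊕ key, XORing both sides with m gives key = m ⊕ enc.
70 xor 61 = 11
69 xor 22 = 4b
6e xor 9b = f5
67 xor 5b = 3c
20 xor 40 = 60
2d xor 77 = 5a
63 xor 85 = e6
20 xor 02 = 22
73 xor d0 = a3
65 xor 3e = 5b
72 xor 2f = 5d
76 xor 48 = 3e
65 xor 73 = 16
72 xor 00 = 72
20 xor 79 = 59
79 xor b4 = cd

11 4b f5 3c 60 5a e6 22 a3 5b 5d 3e 16 72 59 cd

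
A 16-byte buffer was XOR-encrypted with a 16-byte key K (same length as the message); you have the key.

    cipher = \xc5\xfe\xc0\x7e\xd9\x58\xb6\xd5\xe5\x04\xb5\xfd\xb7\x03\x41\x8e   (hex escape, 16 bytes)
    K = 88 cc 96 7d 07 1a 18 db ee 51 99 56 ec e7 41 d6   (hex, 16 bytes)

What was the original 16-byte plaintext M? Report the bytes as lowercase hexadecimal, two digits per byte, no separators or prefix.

4d325603de42ae0e0b552cab5be40058

11000101 XOR 10001000 = 01001101
11111110 XOR 11001100 = 00110010
11000000 XOR 10010110 = 01010110
01111110 XOR 01111101 = 00000011
11011001 XOR 00000111 = 11011110
01011000 XOR 00011010 = 01000010
10110110 XOR 00011000 = 10101110
11010101 XOR 11011011 = 00001110
11100101 XOR 11101110 = 00001011
00000100 XOR 01010001 = 01010101
10110101 XOR 10011001 = 00101100
11111101 XOR 01010110 = 10101011
10110111 XOR 11101100 = 01011011
00000011 XOR 11100111 = 11100100
01000001 XOR 01000001 = 00000000
10001110 XOR 11010110 = 01011000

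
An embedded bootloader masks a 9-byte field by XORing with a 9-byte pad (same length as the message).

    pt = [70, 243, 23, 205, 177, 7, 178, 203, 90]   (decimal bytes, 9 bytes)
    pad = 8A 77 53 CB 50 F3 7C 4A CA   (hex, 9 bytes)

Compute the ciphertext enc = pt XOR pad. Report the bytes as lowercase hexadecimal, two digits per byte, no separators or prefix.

cc844406e1f4ce8190

46 xor 8a = cc
f3 xor 77 = 84
17 xor 53 = 44
cd xor cb = 06
b1 xor 50 = e1
07 xor f3 = f4
b2 xor 7c = ce
cb xor 4a = 81
5a xor ca = 90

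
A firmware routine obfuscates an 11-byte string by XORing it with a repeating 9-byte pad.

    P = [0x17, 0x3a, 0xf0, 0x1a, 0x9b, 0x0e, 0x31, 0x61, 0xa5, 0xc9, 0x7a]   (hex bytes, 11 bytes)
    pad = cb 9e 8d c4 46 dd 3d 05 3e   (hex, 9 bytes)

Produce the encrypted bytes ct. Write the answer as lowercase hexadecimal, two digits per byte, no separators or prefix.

dca47ddeddd30c649b02e4

The 9-byte key repeats, so the effective keystream is cb 9e 8d c4 46 dd 3d 05 3e cb 9e.
byte 0: 17 ⊕ cb = dc
byte 1: 3a ⊕ 9e = a4
byte 2: f0 ⊕ 8d = 7d
byte 3: 1a ⊕ c4 = de
byte 4: 9b ⊕ 46 = dd
byte 5: 0e ⊕ dd = d3
byte 6: 31 ⊕ 3d = 0c
byte 7: 61 ⊕ 05 = 64
byte 8: a5 ⊕ 3e = 9b
byte 9: c9 ⊕ cb = 02
byte 10: 7a ⊕ 9e = e4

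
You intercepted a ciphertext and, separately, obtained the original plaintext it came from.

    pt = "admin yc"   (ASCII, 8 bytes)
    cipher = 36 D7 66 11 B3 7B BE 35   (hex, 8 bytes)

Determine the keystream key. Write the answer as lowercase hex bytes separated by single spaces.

57 b3 0b 78 dd 5b c7 56

Since cipher = pt ⊕ key, XORing both sides with pt gives key = pt ⊕ cipher.
byte 0: 61 ⊕ 36 = 57
byte 1: 64 ⊕ d7 = b3
byte 2: 6d ⊕ 66 = 0b
byte 3: 69 ⊕ 11 = 78
byte 4: 6e ⊕ b3 = dd
byte 5: 20 ⊕ 7b = 5b
byte 6: 79 ⊕ be = c7
byte 7: 63 ⊕ 35 = 56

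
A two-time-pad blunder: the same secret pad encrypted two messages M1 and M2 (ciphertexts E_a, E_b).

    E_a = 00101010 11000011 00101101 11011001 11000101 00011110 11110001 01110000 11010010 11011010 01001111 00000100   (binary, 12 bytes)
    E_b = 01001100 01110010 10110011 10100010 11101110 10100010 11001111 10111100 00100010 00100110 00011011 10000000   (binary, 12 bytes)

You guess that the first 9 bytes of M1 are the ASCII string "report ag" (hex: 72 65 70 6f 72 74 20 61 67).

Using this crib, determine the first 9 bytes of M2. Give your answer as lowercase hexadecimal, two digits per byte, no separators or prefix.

First, E_a ⊕ E_b = (M1 ⊕ K) ⊕ (M2 ⊕ K) = M1 ⊕ M2, so the key drops out. Then M2 = (M1 ⊕ M2) ⊕ M1 over the first 9 bytes.
byte 0: (2a ⊕ 4c) ⊕ 72 = 66 ⊕ 72 = 14
byte 1: (c3 ⊕ 72) ⊕ 65 = b1 ⊕ 65 = d4
byte 2: (2d ⊕ b3) ⊕ 70 = 9e ⊕ 70 = ee
byte 3: (d9 ⊕ a2) ⊕ 6f = 7b ⊕ 6f = 14
byte 4: (c5 ⊕ ee) ⊕ 72 = 2b ⊕ 72 = 59
byte 5: (1e ⊕ a2) ⊕ 74 = bc ⊕ 74 = c8
byte 6: (f1 ⊕ cf) ⊕ 20 = 3e ⊕ 20 = 1e
byte 7: (70 ⊕ bc) ⊕ 61 = cc ⊕ 61 = ad
byte 8: (d2 ⊕ 22) ⊕ 67 = f0 ⊕ 67 = 97

14d4ee1459c81ead97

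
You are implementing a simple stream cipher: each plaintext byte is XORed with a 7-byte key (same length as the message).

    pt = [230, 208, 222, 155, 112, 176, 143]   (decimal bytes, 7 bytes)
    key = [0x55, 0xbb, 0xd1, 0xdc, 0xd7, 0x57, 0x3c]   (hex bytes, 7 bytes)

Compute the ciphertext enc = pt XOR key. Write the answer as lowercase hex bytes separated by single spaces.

byte 0: 11100110 xor 01010101 = 10110011
byte 1: 11010000 xor 10111011 = 01101011
byte 2: 11011110 xor 11010001 = 00001111
byte 3: 10011011 xor 11011100 = 01000111
byte 4: 01110000 xor 11010111 = 10100111
byte 5: 10110000 xor 01010111 = 11100111
byte 6: 10001111 xor 00111100 = 10110011

b3 6b 0f 47 a7 e7 b3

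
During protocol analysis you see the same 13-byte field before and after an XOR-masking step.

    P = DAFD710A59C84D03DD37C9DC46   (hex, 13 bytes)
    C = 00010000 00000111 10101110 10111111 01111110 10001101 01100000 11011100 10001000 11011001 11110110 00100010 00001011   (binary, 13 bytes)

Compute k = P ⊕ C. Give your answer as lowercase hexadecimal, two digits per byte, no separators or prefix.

Since C = P ⊕ k, XORing both sides with P gives k = P ⊕ C.
da xor 10 = ca
fd xor 07 = fa
71 xor ae = df
0a xor bf = b5
59 xor 7e = 27
c8 xor 8d = 45
4d xor 60 = 2d
03 xor dc = df
dd xor 88 = 55
37 xor d9 = ee
c9 xor f6 = 3f
dc xor 22 = fe
46 xor 0b = 4d

cafadfb527452ddf55ee3ffe4d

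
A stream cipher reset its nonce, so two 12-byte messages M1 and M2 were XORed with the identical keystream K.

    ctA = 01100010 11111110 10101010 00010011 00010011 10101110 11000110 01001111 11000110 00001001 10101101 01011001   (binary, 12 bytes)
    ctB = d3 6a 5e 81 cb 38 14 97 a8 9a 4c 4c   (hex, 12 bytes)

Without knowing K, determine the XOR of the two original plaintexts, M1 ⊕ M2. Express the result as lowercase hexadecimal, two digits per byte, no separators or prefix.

ctA ⊕ ctB = (M1 ⊕ K) ⊕ (M2 ⊕ K) = M1 ⊕ M2 — the shared key cancels under XOR.
62 XOR d3 = b1
fe XOR 6a = 94
aa XOR 5e = f4
13 XOR 81 = 92
13 XOR cb = d8
ae XOR 38 = 96
c6 XOR 14 = d2
4f XOR 97 = d8
c6 XOR a8 = 6e
09 XOR 9a = 93
ad XOR 4c = e1
59 XOR 4c = 15

b194f492d896d2d86e93e115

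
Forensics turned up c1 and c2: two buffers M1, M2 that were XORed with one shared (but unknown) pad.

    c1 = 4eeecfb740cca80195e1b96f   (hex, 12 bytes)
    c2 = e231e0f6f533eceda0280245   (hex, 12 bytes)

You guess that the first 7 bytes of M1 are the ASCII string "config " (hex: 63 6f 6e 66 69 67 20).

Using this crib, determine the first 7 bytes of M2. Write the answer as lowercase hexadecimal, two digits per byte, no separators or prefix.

First, c1 ⊕ c2 = (M1 ⊕ K) ⊕ (M2 ⊕ K) = M1 ⊕ M2, so the key drops out. Then M2 = (M1 ⊕ M2) ⊕ M1 over the first 7 bytes.
byte 0: (4e ^ e2) ^ 63 = ac ^ 63 = cf
byte 1: (ee ^ 31) ^ 6f = df ^ 6f = b0
byte 2: (cf ^ e0) ^ 6e = 2f ^ 6e = 41
byte 3: (b7 ^ f6) ^ 66 = 41 ^ 66 = 27
byte 4: (40 ^ f5) ^ 69 = b5 ^ 69 = dc
byte 5: (cc ^ 33) ^ 67 = ff ^ 67 = 98
byte 6: (a8 ^ ec) ^ 20 = 44 ^ 20 = 64

cfb04127dc9864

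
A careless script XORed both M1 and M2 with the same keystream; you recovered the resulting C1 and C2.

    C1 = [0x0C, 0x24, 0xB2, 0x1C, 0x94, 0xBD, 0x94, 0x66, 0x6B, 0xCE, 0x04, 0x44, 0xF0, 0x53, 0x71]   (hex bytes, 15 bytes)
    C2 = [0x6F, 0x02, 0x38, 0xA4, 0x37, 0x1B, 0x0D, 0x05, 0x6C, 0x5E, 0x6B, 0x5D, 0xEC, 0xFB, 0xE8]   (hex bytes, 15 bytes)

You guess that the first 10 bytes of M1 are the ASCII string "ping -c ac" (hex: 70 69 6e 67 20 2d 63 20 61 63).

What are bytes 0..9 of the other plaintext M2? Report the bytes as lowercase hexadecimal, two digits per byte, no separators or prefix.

First, C1 ⊕ C2 = (M1 ⊕ K) ⊕ (M2 ⊕ K) = M1 ⊕ M2, so the key drops out. Then M2 = (M1 ⊕ M2) ⊕ M1 over the first 10 bytes.
byte 0: (0c XOR 6f) XOR 70 = 63 XOR 70 = 13
byte 1: (24 XOR 02) XOR 69 = 26 XOR 69 = 4f
byte 2: (b2 XOR 38) XOR 6e = 8a XOR 6e = e4
byte 3: (1c XOR a4) XOR 67 = b8 XOR 67 = df
byte 4: (94 XOR 37) XOR 20 = a3 XOR 20 = 83
byte 5: (bd XOR 1b) XOR 2d = a6 XOR 2d = 8b
byte 6: (94 XOR 0d) XOR 63 = 99 XOR 63 = fa
byte 7: (66 XOR 05) XOR 20 = 63 XOR 20 = 43
byte 8: (6b XOR 6c) XOR 61 = 07 XOR 61 = 66
byte 9: (ce XOR 5e) XOR 63 = 90 XOR 63 = f3

134fe4df838bfa4366f3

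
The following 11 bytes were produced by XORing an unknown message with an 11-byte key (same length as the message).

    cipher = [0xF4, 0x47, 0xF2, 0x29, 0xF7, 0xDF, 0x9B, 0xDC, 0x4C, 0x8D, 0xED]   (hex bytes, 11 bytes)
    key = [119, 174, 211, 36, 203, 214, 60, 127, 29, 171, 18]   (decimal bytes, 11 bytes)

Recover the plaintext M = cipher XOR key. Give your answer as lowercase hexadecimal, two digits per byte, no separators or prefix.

XOR is its own inverse, so applying the key byte-wise gives the result directly.
f4 ⊕ 77 = 83
47 ⊕ ae = e9
f2 ⊕ d3 = 21
29 ⊕ 24 = 0d
f7 ⊕ cb = 3c
df ⊕ d6 = 09
9b ⊕ 3c = a7
dc ⊕ 7f = a3
4c ⊕ 1d = 51
8d ⊕ ab = 26
ed ⊕ 12 = ff

83e9210d3c09a7a35126ff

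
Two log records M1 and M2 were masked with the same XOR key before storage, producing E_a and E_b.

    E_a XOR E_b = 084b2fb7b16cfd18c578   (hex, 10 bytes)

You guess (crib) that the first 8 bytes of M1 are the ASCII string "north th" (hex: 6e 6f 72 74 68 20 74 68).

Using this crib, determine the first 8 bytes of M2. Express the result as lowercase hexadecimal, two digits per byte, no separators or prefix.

66245dc3d94c8970

Since E_a ⊕ E_b = M1 ⊕ M2, XORing with the guessed M1 bytes yields the corresponding M2 bytes: M2 = (E_a ⊕ E_b) ⊕ M1.
byte 0:   8 xor 110 = 102
byte 1:  75 xor 111 =  36
byte 2:  47 xor 114 =  93
byte 3: 183 xor 116 = 195
byte 4: 177 xor 104 = 217
byte 5: 108 xor  32 =  76
byte 6: 253 xor 116 = 137
byte 7:  24 xor 104 = 112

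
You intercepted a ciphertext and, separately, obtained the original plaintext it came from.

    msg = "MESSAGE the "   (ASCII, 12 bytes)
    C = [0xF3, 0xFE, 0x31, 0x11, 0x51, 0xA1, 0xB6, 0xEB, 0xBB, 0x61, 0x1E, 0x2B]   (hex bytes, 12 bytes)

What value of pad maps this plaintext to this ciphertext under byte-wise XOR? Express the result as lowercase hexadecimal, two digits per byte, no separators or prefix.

Since C = msg ⊕ pad, XORing both sides with msg gives pad = msg ⊕ C.
4d ⊕ f3 = be
45 ⊕ fe = bb
53 ⊕ 31 = 62
53 ⊕ 11 = 42
41 ⊕ 51 = 10
47 ⊕ a1 = e6
45 ⊕ b6 = f3
20 ⊕ eb = cb
74 ⊕ bb = cf
68 ⊕ 61 = 09
65 ⊕ 1e = 7b
20 ⊕ 2b = 0b

bebb624210e6f3cbcf097b0b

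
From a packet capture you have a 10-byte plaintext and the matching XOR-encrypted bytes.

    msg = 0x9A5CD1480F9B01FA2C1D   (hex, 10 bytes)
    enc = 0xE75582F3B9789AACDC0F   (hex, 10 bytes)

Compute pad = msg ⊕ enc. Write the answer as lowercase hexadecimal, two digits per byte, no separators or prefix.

7d0953bbb6e39b56f012

Since enc = msg ⊕ pad, XORing both sides with msg gives pad = msg ⊕ enc.
154 xor 231 = 125
 92 xor  85 =   9
209 xor 130 =  83
 72 xor 243 = 187
 15 xor 185 = 182
155 xor 120 = 227
  1 xor 154 = 155
250 xor 172 =  86
 44 xor 220 = 240
 29 xor  15 =  18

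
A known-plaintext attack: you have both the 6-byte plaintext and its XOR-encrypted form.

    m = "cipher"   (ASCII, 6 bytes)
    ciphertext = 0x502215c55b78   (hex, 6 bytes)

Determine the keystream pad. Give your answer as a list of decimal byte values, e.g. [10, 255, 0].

[51, 75, 101, 173, 62, 10]

Since ciphertext = m ⊕ pad, XORing both sides with m gives pad = m ⊕ ciphertext.
63 ^ 50 = 33
69 ^ 22 = 4b
70 ^ 15 = 65
68 ^ c5 = ad
65 ^ 5b = 3e
72 ^ 78 = 0a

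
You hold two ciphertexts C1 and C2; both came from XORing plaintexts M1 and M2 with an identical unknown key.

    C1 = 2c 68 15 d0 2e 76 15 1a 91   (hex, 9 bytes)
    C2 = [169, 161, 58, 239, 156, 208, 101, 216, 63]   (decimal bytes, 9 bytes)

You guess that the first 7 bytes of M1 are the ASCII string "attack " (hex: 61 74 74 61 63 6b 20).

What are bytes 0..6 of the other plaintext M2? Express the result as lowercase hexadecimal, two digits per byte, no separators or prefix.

First, C1 ⊕ C2 = (M1 ⊕ K) ⊕ (M2 ⊕ K) = M1 ⊕ M2, so the key drops out. Then M2 = (M1 ⊕ M2) ⊕ M1 over the first 7 bytes.
byte 0: (2c ⊕ a9) ⊕ 61 = 85 ⊕ 61 = e4
byte 1: (68 ⊕ a1) ⊕ 74 = c9 ⊕ 74 = bd
byte 2: (15 ⊕ 3a) ⊕ 74 = 2f ⊕ 74 = 5b
byte 3: (d0 ⊕ ef) ⊕ 61 = 3f ⊕ 61 = 5e
byte 4: (2e ⊕ 9c) ⊕ 63 = b2 ⊕ 63 = d1
byte 5: (76 ⊕ d0) ⊕ 6b = a6 ⊕ 6b = cd
byte 6: (15 ⊕ 65) ⊕ 20 = 70 ⊕ 20 = 50

e4bd5b5ed1cd50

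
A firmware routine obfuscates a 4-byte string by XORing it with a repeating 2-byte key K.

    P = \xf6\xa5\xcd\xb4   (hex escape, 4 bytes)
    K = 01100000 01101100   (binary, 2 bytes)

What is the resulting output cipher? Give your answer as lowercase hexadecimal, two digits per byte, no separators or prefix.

96c9add8

The 2-byte key repeats, so the effective keystream is 60 6c 60 6c.
byte 0: f6 ^ 60 = 96
byte 1: a5 ^ 6c = c9
byte 2: cd ^ 60 = ad
byte 3: b4 ^ 6c = d8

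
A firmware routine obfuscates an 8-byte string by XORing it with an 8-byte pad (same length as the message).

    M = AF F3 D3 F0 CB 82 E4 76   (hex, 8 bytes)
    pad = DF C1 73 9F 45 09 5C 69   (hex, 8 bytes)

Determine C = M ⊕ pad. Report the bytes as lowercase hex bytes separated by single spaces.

70 32 a0 6f 8e 8b b8 1f

af XOR df = 70
f3 XOR c1 = 32
d3 XOR 73 = a0
f0 XOR 9f = 6f
cb XOR 45 = 8e
82 XOR 09 = 8b
e4 XOR 5c = b8
76 XOR 69 = 1f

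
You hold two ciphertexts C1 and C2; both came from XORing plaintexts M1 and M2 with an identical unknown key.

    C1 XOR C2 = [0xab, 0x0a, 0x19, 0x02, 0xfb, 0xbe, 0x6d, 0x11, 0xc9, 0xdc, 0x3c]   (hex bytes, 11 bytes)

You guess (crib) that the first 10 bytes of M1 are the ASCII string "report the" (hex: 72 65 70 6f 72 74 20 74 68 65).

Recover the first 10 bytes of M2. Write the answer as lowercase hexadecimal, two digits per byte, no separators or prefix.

Since C1 ⊕ C2 = M1 ⊕ M2, XORing with the guessed M1 bytes yields the corresponding M2 bytes: M2 = (C1 ⊕ C2) ⊕ M1.
byte 0: 10101011 ⊕ 01110010 = 11011001
byte 1: 00001010 ⊕ 01100101 = 01101111
byte 2: 00011001 ⊕ 01110000 = 01101001
byte 3: 00000010 ⊕ 01101111 = 01101101
byte 4: 11111011 ⊕ 01110010 = 10001001
byte 5: 10111110 ⊕ 01110100 = 11001010
byte 6: 01101101 ⊕ 00100000 = 01001101
byte 7: 00010001 ⊕ 01110100 = 01100101
byte 8: 11001001 ⊕ 01101000 = 10100001
byte 9: 11011100 ⊕ 01100101 = 10111001

d96f696d89ca4d65a1b9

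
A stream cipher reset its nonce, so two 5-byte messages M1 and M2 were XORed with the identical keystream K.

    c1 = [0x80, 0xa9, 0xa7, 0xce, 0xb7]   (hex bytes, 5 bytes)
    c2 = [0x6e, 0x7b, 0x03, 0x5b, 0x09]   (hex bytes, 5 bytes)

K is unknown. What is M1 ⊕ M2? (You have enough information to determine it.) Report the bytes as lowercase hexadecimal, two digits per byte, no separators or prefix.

c1 ⊕ c2 = (M1 ⊕ K) ⊕ (M2 ⊕ K) = M1 ⊕ M2 — the shared key cancels under XOR.
byte 0: 80 ^ 6e = ee
byte 1: a9 ^ 7b = d2
byte 2: a7 ^ 03 = a4
byte 3: ce ^ 5b = 95
byte 4: b7 ^ 09 = be

eed2a495be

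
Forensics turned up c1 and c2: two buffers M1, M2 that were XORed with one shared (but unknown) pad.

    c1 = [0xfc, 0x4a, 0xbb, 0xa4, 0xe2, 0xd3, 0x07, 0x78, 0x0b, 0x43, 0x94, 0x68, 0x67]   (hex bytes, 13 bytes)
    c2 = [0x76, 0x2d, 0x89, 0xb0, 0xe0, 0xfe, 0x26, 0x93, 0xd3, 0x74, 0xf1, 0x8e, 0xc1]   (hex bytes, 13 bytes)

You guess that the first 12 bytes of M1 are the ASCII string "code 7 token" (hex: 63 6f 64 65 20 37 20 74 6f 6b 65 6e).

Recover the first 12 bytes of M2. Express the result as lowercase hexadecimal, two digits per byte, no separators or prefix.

e9085671221a019fb75c0088

First, c1 ⊕ c2 = (M1 ⊕ K) ⊕ (M2 ⊕ K) = M1 ⊕ M2, so the key drops out. Then M2 = (M1 ⊕ M2) ⊕ M1 over the first 12 bytes.
byte 0: (fc XOR 76) XOR 63 = 8a XOR 63 = e9
byte 1: (4a XOR 2d) XOR 6f = 67 XOR 6f = 08
byte 2: (bb XOR 89) XOR 64 = 32 XOR 64 = 56
byte 3: (a4 XOR b0) XOR 65 = 14 XOR 65 = 71
byte 4: (e2 XOR e0) XOR 20 = 02 XOR 20 = 22
byte 5: (d3 XOR fe) XOR 37 = 2d XOR 37 = 1a
byte 6: (07 XOR 26) XOR 20 = 21 XOR 20 = 01
byte 7: (78 XOR 93) XOR 74 = eb XOR 74 = 9f
byte 8: (0b XOR d3) XOR 6f = d8 XOR 6f = b7
byte 9: (43 XOR 74) XOR 6b = 37 XOR 6b = 5c
byte 10: (94 XOR f1) XOR 65 = 65 XOR 65 = 00
byte 11: (68 XOR 8e) XOR 6e = e6 XOR 6e = 88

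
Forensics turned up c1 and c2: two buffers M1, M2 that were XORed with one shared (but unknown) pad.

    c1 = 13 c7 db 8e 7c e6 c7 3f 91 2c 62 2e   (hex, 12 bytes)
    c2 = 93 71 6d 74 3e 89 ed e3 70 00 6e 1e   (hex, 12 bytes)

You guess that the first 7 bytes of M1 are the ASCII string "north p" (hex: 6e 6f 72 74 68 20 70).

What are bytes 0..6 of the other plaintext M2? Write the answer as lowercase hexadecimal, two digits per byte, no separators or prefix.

First, c1 ⊕ c2 = (M1 ⊕ K) ⊕ (M2 ⊕ K) = M1 ⊕ M2, so the key drops out. Then M2 = (M1 ⊕ M2) ⊕ M1 over the first 7 bytes.
byte 0: (13 XOR 93) XOR 6e = 80 XOR 6e = ee
byte 1: (c7 XOR 71) XOR 6f = b6 XOR 6f = d9
byte 2: (db XOR 6d) XOR 72 = b6 XOR 72 = c4
byte 3: (8e XOR 74) XOR 74 = fa XOR 74 = 8e
byte 4: (7c XOR 3e) XOR 68 = 42 XOR 68 = 2a
byte 5: (e6 XOR 89) XOR 20 = 6f XOR 20 = 4f
byte 6: (c7 XOR ed) XOR 70 = 2a XOR 70 = 5a

eed9c48e2a4f5a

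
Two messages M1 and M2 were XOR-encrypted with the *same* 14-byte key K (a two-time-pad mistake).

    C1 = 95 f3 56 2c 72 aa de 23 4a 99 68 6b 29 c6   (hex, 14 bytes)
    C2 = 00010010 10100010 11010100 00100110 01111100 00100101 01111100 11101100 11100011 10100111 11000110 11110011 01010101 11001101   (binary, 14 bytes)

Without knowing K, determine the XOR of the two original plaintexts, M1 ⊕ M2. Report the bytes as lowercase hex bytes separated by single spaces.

87 51 82 0a 0e 8f a2 cf a9 3e ae 98 7c 0b

C1 ⊕ C2 = (M1 ⊕ K) ⊕ (M2 ⊕ K) = M1 ⊕ M2 — the shared key cancels under XOR.
byte 0: 95 xor 12 = 87
byte 1: f3 xor a2 = 51
byte 2: 56 xor d4 = 82
byte 3: 2c xor 26 = 0a
byte 4: 72 xor 7c = 0e
byte 5: aa xor 25 = 8f
byte 6: de xor 7c = a2
byte 7: 23 xor ec = cf
byte 8: 4a xor e3 = a9
byte 9: 99 xor a7 = 3e
byte 10: 68 xor c6 = ae
byte 11: 6b xor f3 = 98
byte 12: 29 xor 55 = 7c
byte 13: c6 xor cd = 0b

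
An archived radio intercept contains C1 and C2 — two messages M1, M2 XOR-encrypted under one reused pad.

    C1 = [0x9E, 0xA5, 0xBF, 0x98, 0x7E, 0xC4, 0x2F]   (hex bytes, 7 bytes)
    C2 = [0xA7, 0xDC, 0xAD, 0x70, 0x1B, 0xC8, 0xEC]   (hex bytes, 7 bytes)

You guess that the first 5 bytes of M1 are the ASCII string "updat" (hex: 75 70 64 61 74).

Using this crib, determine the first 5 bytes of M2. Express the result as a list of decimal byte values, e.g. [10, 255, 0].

First, C1 ⊕ C2 = (M1 ⊕ K) ⊕ (M2 ⊕ K) = M1 ⊕ M2, so the key drops out. Then M2 = (M1 ⊕ M2) ⊕ M1 over the first 5 bytes.
byte 0: (9e ⊕ a7) ⊕ 75 = 39 ⊕ 75 = 4c
byte 1: (a5 ⊕ dc) ⊕ 70 = 79 ⊕ 70 = 09
byte 2: (bf ⊕ ad) ⊕ 64 = 12 ⊕ 64 = 76
byte 3: (98 ⊕ 70) ⊕ 61 = e8 ⊕ 61 = 89
byte 4: (7e ⊕ 1b) ⊕ 74 = 65 ⊕ 74 = 11

[76, 9, 118, 137, 17]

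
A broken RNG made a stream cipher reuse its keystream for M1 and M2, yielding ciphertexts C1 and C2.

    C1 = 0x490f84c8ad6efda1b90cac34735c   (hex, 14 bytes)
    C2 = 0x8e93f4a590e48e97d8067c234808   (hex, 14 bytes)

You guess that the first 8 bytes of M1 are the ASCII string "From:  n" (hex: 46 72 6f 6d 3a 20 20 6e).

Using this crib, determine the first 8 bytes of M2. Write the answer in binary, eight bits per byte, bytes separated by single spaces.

10000001 11101110 00011111 00000000 00000111 10101010 01010011 01011000

First, C1 ⊕ C2 = (M1 ⊕ K) ⊕ (M2 ⊕ K) = M1 ⊕ M2, so the key drops out. Then M2 = (M1 ⊕ M2) ⊕ M1 over the first 8 bytes.
byte 0: (49 ⊕ 8e) ⊕ 46 = c7 ⊕ 46 = 81
byte 1: (0f ⊕ 93) ⊕ 72 = 9c ⊕ 72 = ee
byte 2: (84 ⊕ f4) ⊕ 6f = 70 ⊕ 6f = 1f
byte 3: (c8 ⊕ a5) ⊕ 6d = 6d ⊕ 6d = 00
byte 4: (ad ⊕ 90) ⊕ 3a = 3d ⊕ 3a = 07
byte 5: (6e ⊕ e4) ⊕ 20 = 8a ⊕ 20 = aa
byte 6: (fd ⊕ 8e) ⊕ 20 = 73 ⊕ 20 = 53
byte 7: (a1 ⊕ 97) ⊕ 6e = 36 ⊕ 6e = 58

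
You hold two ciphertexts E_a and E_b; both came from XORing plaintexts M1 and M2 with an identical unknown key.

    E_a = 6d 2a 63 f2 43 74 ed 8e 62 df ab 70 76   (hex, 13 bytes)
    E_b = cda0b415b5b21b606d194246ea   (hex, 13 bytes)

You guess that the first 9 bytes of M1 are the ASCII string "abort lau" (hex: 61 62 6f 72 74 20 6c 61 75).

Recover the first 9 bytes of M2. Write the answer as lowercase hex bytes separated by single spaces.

First, E_a ⊕ E_b = (M1 ⊕ K) ⊕ (M2 ⊕ K) = M1 ⊕ M2, so the key drops out. Then M2 = (M1 ⊕ M2) ⊕ M1 over the first 9 bytes.
byte 0: (6d ^ cd) ^ 61 = a0 ^ 61 = c1
byte 1: (2a ^ a0) ^ 62 = 8a ^ 62 = e8
byte 2: (63 ^ b4) ^ 6f = d7 ^ 6f = b8
byte 3: (f2 ^ 15) ^ 72 = e7 ^ 72 = 95
byte 4: (43 ^ b5) ^ 74 = f6 ^ 74 = 82
byte 5: (74 ^ b2) ^ 20 = c6 ^ 20 = e6
byte 6: (ed ^ 1b) ^ 6c = f6 ^ 6c = 9a
byte 7: (8e ^ 60) ^ 61 = ee ^ 61 = 8f
byte 8: (62 ^ 6d) ^ 75 = 0f ^ 75 = 7a

c1 e8 b8 95 82 e6 9a 8f 7a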